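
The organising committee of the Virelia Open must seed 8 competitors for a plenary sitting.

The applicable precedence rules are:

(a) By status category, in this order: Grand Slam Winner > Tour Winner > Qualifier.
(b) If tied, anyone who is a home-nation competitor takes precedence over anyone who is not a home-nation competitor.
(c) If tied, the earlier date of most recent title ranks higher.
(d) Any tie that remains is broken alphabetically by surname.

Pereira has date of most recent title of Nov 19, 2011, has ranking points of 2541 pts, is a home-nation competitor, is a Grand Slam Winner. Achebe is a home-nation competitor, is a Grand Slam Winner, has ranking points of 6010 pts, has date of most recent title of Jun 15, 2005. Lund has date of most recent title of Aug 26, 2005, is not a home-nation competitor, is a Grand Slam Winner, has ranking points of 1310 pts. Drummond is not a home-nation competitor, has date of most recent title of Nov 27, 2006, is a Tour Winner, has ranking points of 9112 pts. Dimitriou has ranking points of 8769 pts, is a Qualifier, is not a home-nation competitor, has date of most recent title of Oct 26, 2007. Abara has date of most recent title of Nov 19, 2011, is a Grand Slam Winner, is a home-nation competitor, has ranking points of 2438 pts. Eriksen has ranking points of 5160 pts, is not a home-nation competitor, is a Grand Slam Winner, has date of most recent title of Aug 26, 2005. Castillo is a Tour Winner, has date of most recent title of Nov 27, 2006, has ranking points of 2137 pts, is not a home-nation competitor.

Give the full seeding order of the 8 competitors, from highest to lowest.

By status category: Achebe, Abara, Pereira, Eriksen and Lund (Grand Slam Winner); then Castillo and Drummond (Tour Winner); then Dimitriou (Qualifier).
Among Achebe, Abara, Pereira, Eriksen and Lund, a home-nation competitor before not a home-nation competitor: Achebe, Abara and Pereira (a home-nation competitor) before Eriksen and Lund (not a home-nation competitor).
Among Achebe, Abara and Pereira, by date of most recent title (earlier first): Achebe (Jun 15, 2005) before Abara and Pereira (Nov 19, 2011).
Among Abara and Pereira, alphabetically by surname: Abara before Pereira.
Eriksen and Lund both have date of most recent title Aug 26, 2005, so the next rule applies.
Among Eriksen and Lund, alphabetically by surname: Eriksen before Lund.
Castillo and Drummond are each not a home-nation competitor, so the next rule applies.
Castillo and Drummond both have date of most recent title Nov 27, 2006, so the next rule applies.
Among Castillo and Drummond, alphabetically by surname: Castillo before Drummond.
Full order: Achebe, Abara, Pereira, Eriksen, Lund, Castillo, Drummond, Dimitriou.

Achebe, Abara, Pereira, Eriksen, Lund, Castillo, Drummond, Dimitriou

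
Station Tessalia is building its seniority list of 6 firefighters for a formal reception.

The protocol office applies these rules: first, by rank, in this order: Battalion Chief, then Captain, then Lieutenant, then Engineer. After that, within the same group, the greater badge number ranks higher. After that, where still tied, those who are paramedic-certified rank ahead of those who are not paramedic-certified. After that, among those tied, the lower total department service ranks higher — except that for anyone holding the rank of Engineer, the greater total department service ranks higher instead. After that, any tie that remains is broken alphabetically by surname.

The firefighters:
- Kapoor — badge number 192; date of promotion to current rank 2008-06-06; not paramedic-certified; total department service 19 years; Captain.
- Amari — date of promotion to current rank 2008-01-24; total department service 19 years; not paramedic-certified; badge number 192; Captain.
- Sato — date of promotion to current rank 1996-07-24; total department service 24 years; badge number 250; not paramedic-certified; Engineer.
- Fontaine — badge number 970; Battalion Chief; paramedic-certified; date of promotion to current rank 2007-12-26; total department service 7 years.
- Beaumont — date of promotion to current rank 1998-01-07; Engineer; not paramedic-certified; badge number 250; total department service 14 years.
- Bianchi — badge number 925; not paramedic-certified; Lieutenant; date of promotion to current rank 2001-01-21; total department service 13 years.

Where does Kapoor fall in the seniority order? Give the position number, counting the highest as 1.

3

By rank: Fontaine (Battalion Chief); then Amari and Kapoor (Captain); then Bianchi (Lieutenant); then Sato and Beaumont (Engineer).
Amari and Kapoor both have badge number 192, so the next rule applies.
Amari and Kapoor are each not paramedic-certified, so the next rule applies.
Amari and Kapoor both have total department service 19 years, so the next rule applies.
Among Amari and Kapoor, alphabetically by surname: Amari before Kapoor.
Sato and Beaumont both have badge number 250, so the next rule applies.
Sato and Beaumont are each not paramedic-certified, so the next rule applies.
Among Sato and Beaumont, by total department service (higher first) (reversed rule for this group): Sato (24 years) before Beaumont (14 years).
Order: Fontaine, Amari, Kapoor, Bianchi, Sato, Beaumont. So position 3.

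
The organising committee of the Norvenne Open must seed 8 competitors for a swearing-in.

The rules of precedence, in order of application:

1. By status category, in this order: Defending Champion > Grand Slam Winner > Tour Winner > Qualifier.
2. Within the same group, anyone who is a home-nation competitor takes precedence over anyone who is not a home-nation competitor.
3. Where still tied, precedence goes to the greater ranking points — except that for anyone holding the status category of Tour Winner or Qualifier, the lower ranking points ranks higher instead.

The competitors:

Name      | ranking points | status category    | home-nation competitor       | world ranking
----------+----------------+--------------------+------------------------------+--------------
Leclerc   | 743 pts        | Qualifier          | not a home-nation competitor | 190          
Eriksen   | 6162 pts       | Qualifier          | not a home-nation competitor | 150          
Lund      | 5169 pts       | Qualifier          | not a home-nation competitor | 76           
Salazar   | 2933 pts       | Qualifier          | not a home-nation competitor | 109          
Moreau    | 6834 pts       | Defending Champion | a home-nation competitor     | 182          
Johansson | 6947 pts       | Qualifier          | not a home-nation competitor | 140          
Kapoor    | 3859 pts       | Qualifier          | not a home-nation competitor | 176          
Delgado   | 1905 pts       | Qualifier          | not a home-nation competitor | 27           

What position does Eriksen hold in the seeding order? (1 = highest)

By status category: Moreau (Defending Champion); then Leclerc, Delgado, Salazar, Kapoor, Lund, Eriksen and Johansson (Qualifier).
Leclerc, Delgado, Salazar, Kapoor, Lund, Eriksen and Johansson are each not a home-nation competitor, so the next rule applies.
Among Leclerc, Delgado, Salazar, Kapoor, Lund, Eriksen and Johansson, by ranking points (lower first) (reversed rule for this group): Leclerc (743 pts) before Delgado (1905 pts) before Salazar (2933 pts) before Kapoor (3859 pts) before Lund (5169 pts) before Eriksen (6162 pts) before Johansson (6947 pts).
Order: Moreau, Leclerc, Delgado, Salazar, Kapoor, Lund, Eriksen, Johansson. So position 7.

7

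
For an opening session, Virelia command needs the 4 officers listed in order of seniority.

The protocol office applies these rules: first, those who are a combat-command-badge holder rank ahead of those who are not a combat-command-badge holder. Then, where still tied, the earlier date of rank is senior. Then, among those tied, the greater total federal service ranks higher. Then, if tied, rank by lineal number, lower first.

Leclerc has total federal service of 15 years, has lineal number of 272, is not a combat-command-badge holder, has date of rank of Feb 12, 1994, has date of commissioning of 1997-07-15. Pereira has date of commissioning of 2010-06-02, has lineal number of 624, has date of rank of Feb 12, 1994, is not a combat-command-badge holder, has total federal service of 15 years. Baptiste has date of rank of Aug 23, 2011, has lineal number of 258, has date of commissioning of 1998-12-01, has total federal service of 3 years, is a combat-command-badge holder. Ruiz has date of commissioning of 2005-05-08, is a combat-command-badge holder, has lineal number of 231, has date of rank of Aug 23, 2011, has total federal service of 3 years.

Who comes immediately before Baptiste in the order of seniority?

By the first rule: Ruiz and Baptiste (both a combat-command-badge holder); then Leclerc and Pereira (both not a combat-command-badge holder).
Ruiz and Baptiste both have date of rank Aug 23, 2011, so the next rule applies.
Ruiz and Baptiste both have total federal service 3 years, so the next rule applies.
Among Ruiz and Baptiste, by lineal number (lower first): Ruiz (231) before Baptiste (258).
Leclerc and Pereira both have date of rank Feb 12, 1994, so the next rule applies.
Leclerc and Pereira both have total federal service 15 years, so the next rule applies.
Among Leclerc and Pereira, by lineal number (lower first): Leclerc (272) before Pereira (624).
Order: Ruiz, Baptiste, Leclerc, Pereira.

Ruiz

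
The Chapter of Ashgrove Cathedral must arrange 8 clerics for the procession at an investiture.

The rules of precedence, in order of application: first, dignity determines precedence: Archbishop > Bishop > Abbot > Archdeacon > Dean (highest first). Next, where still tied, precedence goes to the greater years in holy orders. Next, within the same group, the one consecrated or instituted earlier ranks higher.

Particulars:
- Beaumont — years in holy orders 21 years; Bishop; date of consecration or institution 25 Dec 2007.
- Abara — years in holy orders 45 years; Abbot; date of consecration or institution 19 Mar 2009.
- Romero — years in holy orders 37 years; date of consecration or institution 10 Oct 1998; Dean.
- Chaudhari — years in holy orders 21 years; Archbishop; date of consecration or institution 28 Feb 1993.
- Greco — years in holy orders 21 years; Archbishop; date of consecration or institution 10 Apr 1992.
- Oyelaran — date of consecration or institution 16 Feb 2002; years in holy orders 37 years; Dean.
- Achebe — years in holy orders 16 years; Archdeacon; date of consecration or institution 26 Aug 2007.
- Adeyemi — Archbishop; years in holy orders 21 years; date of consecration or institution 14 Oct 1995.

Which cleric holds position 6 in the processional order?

By dignity: Greco, Chaudhari and Adeyemi (Archbishop); then Beaumont (Bishop); then Abara (Abbot); then Achebe (Archdeacon); then Romero and Oyelaran (Dean).
Greco, Chaudhari and Adeyemi all have years in holy orders 21 years, so the next rule applies.
Among Greco, Chaudhari and Adeyemi, by date of consecration or institution (earlier first): Greco (10 Apr 1992) before Chaudhari (28 Feb 1993) before Adeyemi (14 Oct 1995).
Romero and Oyelaran both have years in holy orders 37 years, so the next rule applies.
Among Romero and Oyelaran, by date of consecration or institution (earlier first): Romero (10 Oct 1998) before Oyelaran (16 Feb 2002).
Order: Greco, Chaudhari, Adeyemi, Beaumont, Abara, Achebe, Romero, Oyelaran.

Achebe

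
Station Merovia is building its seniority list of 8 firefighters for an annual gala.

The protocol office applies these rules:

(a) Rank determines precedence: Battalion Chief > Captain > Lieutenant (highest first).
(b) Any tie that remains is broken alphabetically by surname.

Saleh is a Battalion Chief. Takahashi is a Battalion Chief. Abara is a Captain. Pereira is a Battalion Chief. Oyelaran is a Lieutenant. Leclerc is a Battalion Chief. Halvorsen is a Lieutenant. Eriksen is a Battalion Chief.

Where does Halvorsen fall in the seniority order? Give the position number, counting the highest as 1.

7

By rank: Eriksen, Leclerc, Pereira, Saleh and Takahashi (Battalion Chief); then Abara (Captain); then Halvorsen and Oyelaran (Lieutenant).
Among Eriksen, Leclerc, Pereira, Saleh and Takahashi, alphabetically by surname: Eriksen before Leclerc before Pereira before Saleh before Takahashi.
Among Halvorsen and Oyelaran, alphabetically by surname: Halvorsen before Oyelaran.
Order: Eriksen, Leclerc, Pereira, Saleh, Takahashi, Abara, Halvorsen, Oyelaran. So position 7.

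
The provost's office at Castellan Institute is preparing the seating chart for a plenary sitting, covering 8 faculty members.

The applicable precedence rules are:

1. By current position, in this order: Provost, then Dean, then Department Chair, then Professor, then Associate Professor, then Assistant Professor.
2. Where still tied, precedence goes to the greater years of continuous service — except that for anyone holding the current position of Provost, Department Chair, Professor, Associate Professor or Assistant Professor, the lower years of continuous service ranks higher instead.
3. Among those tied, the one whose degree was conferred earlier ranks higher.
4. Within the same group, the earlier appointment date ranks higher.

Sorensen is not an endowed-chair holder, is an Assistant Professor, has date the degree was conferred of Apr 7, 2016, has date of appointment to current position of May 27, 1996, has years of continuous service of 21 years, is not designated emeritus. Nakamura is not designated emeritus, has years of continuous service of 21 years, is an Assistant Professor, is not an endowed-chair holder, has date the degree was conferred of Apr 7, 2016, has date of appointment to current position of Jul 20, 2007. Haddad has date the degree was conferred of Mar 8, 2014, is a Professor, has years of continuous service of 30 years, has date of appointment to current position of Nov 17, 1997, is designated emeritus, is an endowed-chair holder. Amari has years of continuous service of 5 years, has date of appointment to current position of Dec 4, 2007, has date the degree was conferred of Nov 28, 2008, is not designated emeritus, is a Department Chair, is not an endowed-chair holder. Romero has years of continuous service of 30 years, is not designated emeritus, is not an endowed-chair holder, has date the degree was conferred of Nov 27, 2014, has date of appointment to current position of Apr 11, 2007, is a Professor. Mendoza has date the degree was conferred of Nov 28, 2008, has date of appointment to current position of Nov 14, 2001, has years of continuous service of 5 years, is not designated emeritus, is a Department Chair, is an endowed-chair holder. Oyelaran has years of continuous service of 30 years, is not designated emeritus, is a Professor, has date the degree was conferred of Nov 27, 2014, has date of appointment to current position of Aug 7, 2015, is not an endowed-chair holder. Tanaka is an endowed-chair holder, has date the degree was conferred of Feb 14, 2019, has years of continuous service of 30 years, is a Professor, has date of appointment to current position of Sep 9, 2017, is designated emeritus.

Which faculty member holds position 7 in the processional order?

Sorensen

By current position: Mendoza and Amari (Department Chair); then Haddad, Romero, Oyelaran and Tanaka (Professor); then Sorensen and Nakamura (Assistant Professor).
Mendoza and Amari both have years of continuous service 5 years, so the next rule applies.
Mendoza and Amari both have date the degree was conferred Nov 28, 2008, so the next rule applies.
Among Mendoza and Amari, by date of appointment to current position (earlier first): Mendoza (Nov 14, 2001) before Amari (Dec 4, 2007).
Haddad, Romero, Oyelaran and Tanaka all have years of continuous service 30 years, so the next rule applies.
Among Haddad, Romero, Oyelaran and Tanaka, by date the degree was conferred (earlier first): Haddad (Mar 8, 2014) before Romero and Oyelaran (Nov 27, 2014) before Tanaka (Feb 14, 2019).
Among Romero and Oyelaran, by date of appointment to current position (earlier first): Romero (Apr 11, 2007) before Oyelaran (Aug 7, 2015).
Sorensen and Nakamura both have years of continuous service 21 years, so the next rule applies.
Sorensen and Nakamura both have date the degree was conferred Apr 7, 2016, so the next rule applies.
Among Sorensen and Nakamura, by date of appointment to current position (earlier first): Sorensen (May 27, 1996) before Nakamura (Jul 20, 2007).
Order: Mendoza, Amari, Haddad, Romero, Oyelaran, Tanaka, Sorensen, Nakamura.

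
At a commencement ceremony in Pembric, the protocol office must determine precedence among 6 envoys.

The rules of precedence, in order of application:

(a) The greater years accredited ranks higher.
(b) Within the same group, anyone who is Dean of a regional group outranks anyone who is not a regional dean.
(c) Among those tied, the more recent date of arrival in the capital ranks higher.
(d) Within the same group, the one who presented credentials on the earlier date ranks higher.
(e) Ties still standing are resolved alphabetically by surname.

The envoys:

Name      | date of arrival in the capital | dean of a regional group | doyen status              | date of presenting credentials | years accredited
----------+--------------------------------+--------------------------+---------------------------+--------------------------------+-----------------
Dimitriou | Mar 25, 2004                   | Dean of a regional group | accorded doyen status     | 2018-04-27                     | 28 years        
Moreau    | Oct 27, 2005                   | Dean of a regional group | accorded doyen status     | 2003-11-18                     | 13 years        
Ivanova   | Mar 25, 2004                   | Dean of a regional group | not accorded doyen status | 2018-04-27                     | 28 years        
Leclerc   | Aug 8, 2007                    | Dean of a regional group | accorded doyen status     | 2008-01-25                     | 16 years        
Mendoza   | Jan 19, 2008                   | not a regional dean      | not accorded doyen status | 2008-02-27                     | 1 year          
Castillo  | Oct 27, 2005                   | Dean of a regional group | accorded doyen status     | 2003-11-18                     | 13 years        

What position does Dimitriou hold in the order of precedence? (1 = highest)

1

By years accredited (higher first): Dimitriou and Ivanova (both 28 years); then Leclerc (16 years); then Castillo and Moreau (both 13 years); then Mendoza (1 year).
Dimitriou and Ivanova are each Dean of a regional group, so the next rule applies.
Dimitriou and Ivanova both have date of arrival in the capital Mar 25, 2004, so the next rule applies.
Dimitriou and Ivanova both have date of presenting credentials 2018-04-27, so the next rule applies.
Among Dimitriou and Ivanova, alphabetically by surname: Dimitriou before Ivanova.
Castillo and Moreau are each Dean of a regional group, so the next rule applies.
Castillo and Moreau both have date of arrival in the capital Oct 27, 2005, so the next rule applies.
Castillo and Moreau both have date of presenting credentials 2003-11-18, so the next rule applies.
Among Castillo and Moreau, alphabetically by surname: Castillo before Moreau.
Order: Dimitriou, Ivanova, Leclerc, Castillo, Moreau, Mendoza. So position 1.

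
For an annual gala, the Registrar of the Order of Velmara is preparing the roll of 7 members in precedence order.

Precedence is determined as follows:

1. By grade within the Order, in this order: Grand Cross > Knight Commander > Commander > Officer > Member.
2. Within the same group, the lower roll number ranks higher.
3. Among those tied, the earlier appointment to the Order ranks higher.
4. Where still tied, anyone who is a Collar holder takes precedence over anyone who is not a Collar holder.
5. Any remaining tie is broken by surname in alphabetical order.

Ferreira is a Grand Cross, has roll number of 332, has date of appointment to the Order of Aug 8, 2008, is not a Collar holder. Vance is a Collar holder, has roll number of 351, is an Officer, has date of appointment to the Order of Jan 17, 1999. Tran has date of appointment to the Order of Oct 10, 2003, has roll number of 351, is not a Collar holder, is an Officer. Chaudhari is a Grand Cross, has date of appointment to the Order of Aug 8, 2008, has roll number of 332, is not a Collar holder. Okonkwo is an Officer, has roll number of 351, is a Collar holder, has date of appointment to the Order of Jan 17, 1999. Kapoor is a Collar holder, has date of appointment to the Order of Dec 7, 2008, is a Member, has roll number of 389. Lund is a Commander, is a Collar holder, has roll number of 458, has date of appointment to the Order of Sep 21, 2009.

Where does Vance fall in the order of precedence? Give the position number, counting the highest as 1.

5

By grade within the Order: Chaudhari and Ferreira (Grand Cross); then Lund (Commander); then Okonkwo, Vance and Tran (Officer); then Kapoor (Member).
Chaudhari and Ferreira both have roll number 332, so the next rule applies.
Chaudhari and Ferreira both have date of appointment to the Order Aug 8, 2008, so the next rule applies.
Chaudhari and Ferreira are each not a Collar holder, so the next rule applies.
Among Chaudhari and Ferreira, alphabetically by surname: Chaudhari before Ferreira.
Okonkwo, Vance and Tran all have roll number 351, so the next rule applies.
Among Okonkwo, Vance and Tran, by date of appointment to the Order (earlier first): Okonkwo and Vance (Jan 17, 1999) before Tran (Oct 10, 2003).
Okonkwo and Vance are each a Collar holder, so the next rule applies.
Among Okonkwo and Vance, alphabetically by surname: Okonkwo before Vance.
Order: Chaudhari, Ferreira, Lund, Okonkwo, Vance, Tran, Kapoor. So position 5.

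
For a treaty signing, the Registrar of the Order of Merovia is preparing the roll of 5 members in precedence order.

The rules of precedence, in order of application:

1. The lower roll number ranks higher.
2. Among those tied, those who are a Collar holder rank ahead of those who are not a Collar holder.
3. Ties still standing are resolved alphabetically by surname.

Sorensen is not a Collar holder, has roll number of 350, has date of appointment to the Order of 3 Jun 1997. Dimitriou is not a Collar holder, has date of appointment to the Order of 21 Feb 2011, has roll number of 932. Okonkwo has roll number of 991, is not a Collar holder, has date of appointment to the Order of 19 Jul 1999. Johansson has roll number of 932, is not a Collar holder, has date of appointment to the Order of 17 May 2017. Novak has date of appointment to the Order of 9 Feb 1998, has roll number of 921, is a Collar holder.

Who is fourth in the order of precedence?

Johansson

By roll number (lower first): Sorensen (350); then Novak (921); then Dimitriou and Johansson (both 932); then Okonkwo (991).
Dimitriou and Johansson are each not a Collar holder, so the next rule applies.
Among Dimitriou and Johansson, alphabetically by surname: Dimitriou before Johansson.
Order: Sorensen, Novak, Dimitriou, Johansson, Okonkwo.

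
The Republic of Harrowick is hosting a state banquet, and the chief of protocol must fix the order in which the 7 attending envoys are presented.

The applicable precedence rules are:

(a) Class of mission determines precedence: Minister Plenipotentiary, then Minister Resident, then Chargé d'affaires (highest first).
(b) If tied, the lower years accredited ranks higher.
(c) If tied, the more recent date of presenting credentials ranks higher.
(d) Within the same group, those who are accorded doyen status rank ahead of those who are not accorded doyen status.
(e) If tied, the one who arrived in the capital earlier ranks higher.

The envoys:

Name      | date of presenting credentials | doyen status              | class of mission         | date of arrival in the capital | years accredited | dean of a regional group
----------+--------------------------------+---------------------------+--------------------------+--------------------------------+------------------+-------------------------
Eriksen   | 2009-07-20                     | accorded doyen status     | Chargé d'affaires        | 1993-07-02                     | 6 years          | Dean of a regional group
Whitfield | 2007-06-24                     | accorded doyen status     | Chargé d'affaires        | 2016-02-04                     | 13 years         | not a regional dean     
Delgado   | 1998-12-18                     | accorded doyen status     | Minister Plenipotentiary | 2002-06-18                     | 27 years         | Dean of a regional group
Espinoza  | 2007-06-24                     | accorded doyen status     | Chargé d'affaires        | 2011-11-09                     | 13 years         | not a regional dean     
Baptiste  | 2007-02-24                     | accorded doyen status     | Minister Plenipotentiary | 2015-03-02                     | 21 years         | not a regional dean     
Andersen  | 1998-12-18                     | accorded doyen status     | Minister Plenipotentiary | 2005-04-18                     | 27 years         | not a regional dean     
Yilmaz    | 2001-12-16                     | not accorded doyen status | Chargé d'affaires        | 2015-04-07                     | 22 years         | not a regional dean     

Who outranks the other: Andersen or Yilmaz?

By class of mission: Baptiste, Delgado and Andersen (Minister Plenipotentiary); then Eriksen, Espinoza, Whitfield and Yilmaz (Chargé d'affaires).
Among Baptiste, Delgado and Andersen, by years accredited (lower first): Baptiste (21 years) before Delgado and Andersen (27 years).
Delgado and Andersen both have date of presenting credentials 1998-12-18, so the next rule applies.
Delgado and Andersen are each accorded doyen status, so the next rule applies.
Among Delgado and Andersen, by date of arrival in the capital (earlier first): Delgado (2002-06-18) before Andersen (2005-04-18).
Among Eriksen, Espinoza, Whitfield and Yilmaz, by years accredited (lower first): Eriksen (6 years) before Espinoza and Whitfield (13 years) before Yilmaz (22 years).
Espinoza and Whitfield both have date of presenting credentials 2007-06-24, so the next rule applies.
Espinoza and Whitfield are each accorded doyen status, so the next rule applies.
Among Espinoza and Whitfield, by date of arrival in the capital (earlier first): Espinoza (2011-11-09) before Whitfield (2016-02-04).
So Andersen takes precedence.

Andersen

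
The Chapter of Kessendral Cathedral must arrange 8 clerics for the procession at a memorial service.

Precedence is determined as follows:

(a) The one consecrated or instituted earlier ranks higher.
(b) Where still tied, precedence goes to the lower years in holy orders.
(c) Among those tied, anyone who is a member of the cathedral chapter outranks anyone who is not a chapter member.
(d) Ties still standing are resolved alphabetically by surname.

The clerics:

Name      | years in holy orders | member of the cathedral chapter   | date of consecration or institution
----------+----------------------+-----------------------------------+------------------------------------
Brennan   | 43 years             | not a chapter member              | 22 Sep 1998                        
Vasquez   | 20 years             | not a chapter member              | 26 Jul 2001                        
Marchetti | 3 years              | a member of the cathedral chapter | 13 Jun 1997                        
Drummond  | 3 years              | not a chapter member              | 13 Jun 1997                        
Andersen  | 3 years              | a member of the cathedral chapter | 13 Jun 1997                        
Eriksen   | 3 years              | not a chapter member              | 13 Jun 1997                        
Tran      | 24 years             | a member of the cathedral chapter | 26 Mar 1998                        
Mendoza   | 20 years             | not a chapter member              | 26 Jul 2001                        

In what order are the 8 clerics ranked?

Andersen, Marchetti, Drummond, Eriksen, Tran, Brennan, Mendoza, Vasquez

By date of consecration or institution (earlier first): Andersen, Marchetti, Drummond and Eriksen (each 13 Jun 1997); then Tran (26 Mar 1998); then Brennan (22 Sep 1998); then Mendoza and Vasquez (both 26 Jul 2001).
Andersen, Marchetti, Drummond and Eriksen all have years in holy orders 3 years, so the next rule applies.
Among Andersen, Marchetti, Drummond and Eriksen, a member of the cathedral chapter before not a chapter member: Andersen and Marchetti (a member of the cathedral chapter) before Drummond and Eriksen (not a chapter member).
Among Andersen and Marchetti, alphabetically by surname: Andersen before Marchetti.
Among Drummond and Eriksen, alphabetically by surname: Drummond before Eriksen.
Mendoza and Vasquez both have years in holy orders 20 years, so the next rule applies.
Mendoza and Vasquez are each not a chapter member, so the next rule applies.
Among Mendoza and Vasquez, alphabetically by surname: Mendoza before Vasquez.
Full order: Andersen, Marchetti, Drummond, Eriksen, Tran, Brennan, Mendoza, Vasquez.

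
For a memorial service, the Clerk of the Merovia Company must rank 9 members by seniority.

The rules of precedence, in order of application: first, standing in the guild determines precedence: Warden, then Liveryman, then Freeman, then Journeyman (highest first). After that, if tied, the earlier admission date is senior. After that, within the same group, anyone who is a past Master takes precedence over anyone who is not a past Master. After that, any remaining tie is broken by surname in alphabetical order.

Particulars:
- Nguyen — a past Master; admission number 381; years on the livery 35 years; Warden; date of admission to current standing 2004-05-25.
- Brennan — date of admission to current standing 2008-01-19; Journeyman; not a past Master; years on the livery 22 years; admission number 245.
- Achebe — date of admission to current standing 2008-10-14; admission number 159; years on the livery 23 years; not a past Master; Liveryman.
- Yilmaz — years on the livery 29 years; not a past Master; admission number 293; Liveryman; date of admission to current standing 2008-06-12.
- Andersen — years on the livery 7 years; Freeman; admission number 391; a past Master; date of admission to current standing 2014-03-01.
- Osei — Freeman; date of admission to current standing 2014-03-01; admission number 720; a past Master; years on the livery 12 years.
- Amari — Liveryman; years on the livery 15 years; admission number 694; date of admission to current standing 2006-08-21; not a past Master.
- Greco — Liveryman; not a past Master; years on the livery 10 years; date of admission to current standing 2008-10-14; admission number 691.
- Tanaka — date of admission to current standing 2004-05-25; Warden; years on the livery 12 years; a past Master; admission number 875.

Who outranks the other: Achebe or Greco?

By standing in the guild: Nguyen and Tanaka (Warden); then Amari, Yilmaz, Achebe and Greco (Liveryman); then Andersen and Osei (Freeman); then Brennan (Journeyman).
Nguyen and Tanaka both have date of admission to current standing 2004-05-25, so the next rule applies.
Nguyen and Tanaka are each a past Master, so the next rule applies.
Among Nguyen and Tanaka, alphabetically by surname: Nguyen before Tanaka.
Among Amari, Yilmaz, Achebe and Greco, by date of admission to current standing (earlier first): Amari (2006-08-21) before Yilmaz (2008-06-12) before Achebe and Greco (2008-10-14).
Achebe and Greco are each not a past Master, so the next rule applies.
Among Achebe and Greco, alphabetically by surname: Achebe before Greco.
Andersen and Osei both have date of admission to current standing 2014-03-01, so the next rule applies.
Andersen and Osei are each a past Master, so the next rule applies.
Among Andersen and Osei, alphabetically by surname: Andersen before Osei.
So Achebe takes precedence.

Achebe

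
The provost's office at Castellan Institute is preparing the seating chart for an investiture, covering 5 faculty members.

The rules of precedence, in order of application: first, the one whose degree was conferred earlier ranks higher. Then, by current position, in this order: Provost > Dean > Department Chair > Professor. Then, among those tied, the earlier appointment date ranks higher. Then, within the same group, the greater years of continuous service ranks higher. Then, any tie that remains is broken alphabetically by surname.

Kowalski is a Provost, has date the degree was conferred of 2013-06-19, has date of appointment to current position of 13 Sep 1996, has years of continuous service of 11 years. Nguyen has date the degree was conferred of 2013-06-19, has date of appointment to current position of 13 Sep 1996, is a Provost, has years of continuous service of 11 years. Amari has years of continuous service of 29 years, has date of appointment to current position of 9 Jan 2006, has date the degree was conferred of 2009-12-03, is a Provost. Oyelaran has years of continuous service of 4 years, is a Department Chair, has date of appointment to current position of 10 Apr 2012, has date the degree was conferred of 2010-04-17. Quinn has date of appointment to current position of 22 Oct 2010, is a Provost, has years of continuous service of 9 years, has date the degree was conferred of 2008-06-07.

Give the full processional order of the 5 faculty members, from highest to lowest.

Quinn, Amari, Oyelaran, Kowalski, Nguyen

By date the degree was conferred (earlier first): Quinn (2008-06-07); then Amari (2009-12-03); then Oyelaran (2010-04-17); then Kowalski and Nguyen (both 2013-06-19).
Kowalski and Nguyen are each Provost, so the next rule applies.
Kowalski and Nguyen both have date of appointment to current position 13 Sep 1996, so the next rule applies.
Kowalski and Nguyen both have years of continuous service 11 years, so the next rule applies.
Among Kowalski and Nguyen, alphabetically by surname: Kowalski before Nguyen.
Full order: Quinn, Amari, Oyelaran, Kowalski, Nguyen.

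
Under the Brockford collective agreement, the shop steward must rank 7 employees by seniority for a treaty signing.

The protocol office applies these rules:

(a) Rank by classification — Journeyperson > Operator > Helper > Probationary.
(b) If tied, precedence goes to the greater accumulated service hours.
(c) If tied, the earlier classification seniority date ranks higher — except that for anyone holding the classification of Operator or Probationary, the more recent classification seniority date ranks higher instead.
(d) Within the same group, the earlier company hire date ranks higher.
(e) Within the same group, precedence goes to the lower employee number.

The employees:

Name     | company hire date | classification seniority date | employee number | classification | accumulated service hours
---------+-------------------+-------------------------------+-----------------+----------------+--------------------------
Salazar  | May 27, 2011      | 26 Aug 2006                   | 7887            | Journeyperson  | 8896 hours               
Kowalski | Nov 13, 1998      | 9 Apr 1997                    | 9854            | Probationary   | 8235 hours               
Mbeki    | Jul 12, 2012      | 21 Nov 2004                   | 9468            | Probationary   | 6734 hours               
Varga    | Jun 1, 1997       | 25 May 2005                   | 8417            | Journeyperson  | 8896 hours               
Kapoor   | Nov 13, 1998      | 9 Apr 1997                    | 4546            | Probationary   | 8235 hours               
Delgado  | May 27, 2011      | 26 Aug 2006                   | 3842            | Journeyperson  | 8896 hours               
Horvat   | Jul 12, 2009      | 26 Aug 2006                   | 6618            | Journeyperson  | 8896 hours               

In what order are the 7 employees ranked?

By classification: Varga, Horvat, Delgado and Salazar (Journeyperson); then Kapoor, Kowalski and Mbeki (Probationary).
Varga, Horvat, Delgado and Salazar all have accumulated service hours 8896 hours, so the next rule applies.
Among Varga, Horvat, Delgado and Salazar, by classification seniority date (earlier first): Varga (25 May 2005) before Horvat, Delgado and Salazar (26 Aug 2006).
Among Horvat, Delgado and Salazar, by company hire date (earlier first): Horvat (Jul 12, 2009) before Delgado and Salazar (May 27, 2011).
Among Delgado and Salazar, by employee number (lower first): Delgado (3842) before Salazar (7887).
Among Kapoor, Kowalski and Mbeki, by accumulated service hours (higher first): Kapoor and Kowalski (8235 hours) before Mbeki (6734 hours).
Kapoor and Kowalski both have classification seniority date 9 Apr 1997, so the next rule applies.
Kapoor and Kowalski both have company hire date Nov 13, 1998, so the next rule applies.
Among Kapoor and Kowalski, by employee number (lower first): Kapoor (4546) before Kowalski (9854).
Full order: Varga, Horvat, Delgado, Salazar, Kapoor, Kowalski, Mbeki.

Varga, Horvat, Delgado, Salazar, Kapoor, Kowalski, Mbeki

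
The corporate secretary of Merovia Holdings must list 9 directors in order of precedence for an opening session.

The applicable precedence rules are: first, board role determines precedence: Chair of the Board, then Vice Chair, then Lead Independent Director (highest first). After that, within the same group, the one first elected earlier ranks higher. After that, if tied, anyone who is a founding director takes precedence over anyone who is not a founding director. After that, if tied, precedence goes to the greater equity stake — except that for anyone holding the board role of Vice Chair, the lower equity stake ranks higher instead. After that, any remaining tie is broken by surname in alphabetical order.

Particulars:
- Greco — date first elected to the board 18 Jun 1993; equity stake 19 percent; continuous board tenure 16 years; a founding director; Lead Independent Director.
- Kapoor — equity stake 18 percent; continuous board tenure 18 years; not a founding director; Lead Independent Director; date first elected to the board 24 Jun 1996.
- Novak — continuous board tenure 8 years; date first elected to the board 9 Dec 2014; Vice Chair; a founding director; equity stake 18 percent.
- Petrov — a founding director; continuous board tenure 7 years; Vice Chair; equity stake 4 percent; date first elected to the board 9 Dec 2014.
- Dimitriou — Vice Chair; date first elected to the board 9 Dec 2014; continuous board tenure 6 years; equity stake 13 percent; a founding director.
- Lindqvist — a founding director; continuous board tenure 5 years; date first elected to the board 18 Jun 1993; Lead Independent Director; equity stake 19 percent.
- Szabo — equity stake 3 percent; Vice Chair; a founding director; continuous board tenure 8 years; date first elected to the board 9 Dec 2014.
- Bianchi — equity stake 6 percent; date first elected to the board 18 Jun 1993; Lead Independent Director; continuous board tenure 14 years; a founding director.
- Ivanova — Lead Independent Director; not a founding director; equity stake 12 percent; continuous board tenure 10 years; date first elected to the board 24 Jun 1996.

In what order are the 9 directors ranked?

Szabo, Petrov, Dimitriou, Novak, Greco, Lindqvist, Bianchi, Kapoor, Ivanova

By board role: Szabo, Petrov, Dimitriou and Novak (Vice Chair); then Greco, Lindqvist, Bianchi, Kapoor and Ivanova (Lead Independent Director).
Szabo, Petrov, Dimitriou and Novak all have date first elected to the board 9 Dec 2014, so the next rule applies.
Szabo, Petrov, Dimitriou and Novak are each a founding director, so the next rule applies.
Among Szabo, Petrov, Dimitriou and Novak, by equity stake (lower first) (reversed rule for this group): Szabo (3 percent) before Petrov (4 percent) before Dimitriou (13 percent) before Novak (18 percent).
Among Greco, Lindqvist, Bianchi, Kapoor and Ivanova, by date first elected to the board (earlier first): Greco, Lindqvist and Bianchi (18 Jun 1993) before Kapoor and Ivanova (24 Jun 1996).
Greco, Lindqvist and Bianchi are each a founding director, so the next rule applies.
Among Greco, Lindqvist and Bianchi, by equity stake (higher first): Greco and Lindqvist (19 percent) before Bianchi (6 percent).
Among Greco and Lindqvist, alphabetically by surname: Greco before Lindqvist.
Kapoor and Ivanova are each not a founding director, so the next rule applies.
Among Kapoor and Ivanova, by equity stake (higher first): Kapoor (18 percent) before Ivanova (12 percent).
Full order: Szabo, Petrov, Dimitriou, Novak, Greco, Lindqvist, Bianchi, Kapoor, Ivanova.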